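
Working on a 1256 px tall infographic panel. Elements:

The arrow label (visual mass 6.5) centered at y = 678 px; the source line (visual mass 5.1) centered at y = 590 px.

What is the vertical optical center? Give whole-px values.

Weights sum to 6.5 + 5.1 = 11.6.
Σw·y = 6.5·678 + 5.1·590 = 7416.0, so ȳ = 7416.0/11.6 ≈ 639.31.

y ≈ 639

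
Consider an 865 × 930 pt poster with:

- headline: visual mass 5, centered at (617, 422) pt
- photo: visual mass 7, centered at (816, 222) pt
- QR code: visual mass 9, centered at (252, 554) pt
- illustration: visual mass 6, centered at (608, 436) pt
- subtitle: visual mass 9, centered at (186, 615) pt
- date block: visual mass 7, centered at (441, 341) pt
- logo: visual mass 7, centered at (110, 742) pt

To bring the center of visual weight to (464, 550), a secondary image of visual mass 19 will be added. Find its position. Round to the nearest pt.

(620, 714)

New total weight: (5 + 7 + 9 + 6 + 9 + 7 + 7) + 19 = 69.
x: need Σw·x = 69·464 = 32016. Existing = 5·617 + 7·816 + 9·252 + 6·608 + 9·186 + 7·441 + 7·110 = 20244. Remainder 11772 / 19 ≈ 619.58.
y: need Σw·y = 69·550 = 37950. Existing = 5·422 + 7·222 + 9·554 + 6·436 + 9·615 + 7·341 + 7·742 = 24382. Remainder 13568 / 19 ≈ 714.11.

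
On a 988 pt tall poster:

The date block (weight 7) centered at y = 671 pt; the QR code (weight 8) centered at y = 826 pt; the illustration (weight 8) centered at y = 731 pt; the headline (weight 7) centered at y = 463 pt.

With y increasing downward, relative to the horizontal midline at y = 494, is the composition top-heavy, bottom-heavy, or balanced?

Σw = 7 + 8 + 8 + 7 = 30.
Σw·y = 7·671 + 8·826 + 8·731 + 7·463 = 20394, so ȳ = 20394/30 ≈ 679.80.
679.8 vs midline 494 → bottom-heavy.

bottom-heavy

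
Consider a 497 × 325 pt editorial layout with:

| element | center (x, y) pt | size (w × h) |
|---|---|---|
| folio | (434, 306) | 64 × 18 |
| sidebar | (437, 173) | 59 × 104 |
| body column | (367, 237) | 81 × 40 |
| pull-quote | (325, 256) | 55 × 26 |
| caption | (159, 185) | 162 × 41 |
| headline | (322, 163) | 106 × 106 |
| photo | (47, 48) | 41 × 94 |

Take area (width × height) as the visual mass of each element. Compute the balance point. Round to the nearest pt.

(288, 172)

Areas → weights: folio 64·18 = 1152, sidebar 59·104 = 6136, body column 81·40 = 3240, pull-quote 55·26 = 1430, caption 162·41 = 6642, headline 106·106 = 11236, photo 41·94 = 3854; Σw = 33690.
Σw·x = 9690438; x̄ = 9690438/33690 ≈ 287.64.
Σw·y = 5793230; ȳ = 5793230/33690 ≈ 171.96.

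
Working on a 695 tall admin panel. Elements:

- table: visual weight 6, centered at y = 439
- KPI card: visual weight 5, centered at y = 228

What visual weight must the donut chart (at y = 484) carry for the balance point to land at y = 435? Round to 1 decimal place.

w ≈ 20.6

Existing Σw = 11 (6 + 5); existing moment 6·439 + 5·228 = 3774.
For the centroid to hit 435: (3774 + w·484) / (11 + w) = 435.
Solving: w = (435·11 − 3774) / (484 − 435) = 1011 / 49 ≈ 20.63.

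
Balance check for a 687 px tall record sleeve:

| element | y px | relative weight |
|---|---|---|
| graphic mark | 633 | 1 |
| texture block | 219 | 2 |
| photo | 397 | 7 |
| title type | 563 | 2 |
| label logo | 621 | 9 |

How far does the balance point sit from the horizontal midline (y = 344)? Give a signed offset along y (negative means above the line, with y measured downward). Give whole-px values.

≈ 159 px

Σw = 1 + 2 + 7 + 2 + 9 = 21.
y: (1·633 + 2·219 + 7·397 + 2·563 + 9·621) / 21 = 10565 / 21 ≈ 503.10
Difference: 503.10 − 344 ≈ 159.10.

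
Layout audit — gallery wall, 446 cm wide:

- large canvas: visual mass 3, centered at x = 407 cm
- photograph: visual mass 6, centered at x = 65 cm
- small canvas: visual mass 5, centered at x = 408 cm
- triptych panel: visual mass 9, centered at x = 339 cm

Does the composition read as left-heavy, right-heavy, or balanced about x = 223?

Total weight = 3 + 6 + 5 + 9 = 23.
x: (3·407 + 6·65 + 5·408 + 9·339) / 23 = 6702 / 23 ≈ 291.39
291.4 vs midline 223 → right-heavy.

right-heavy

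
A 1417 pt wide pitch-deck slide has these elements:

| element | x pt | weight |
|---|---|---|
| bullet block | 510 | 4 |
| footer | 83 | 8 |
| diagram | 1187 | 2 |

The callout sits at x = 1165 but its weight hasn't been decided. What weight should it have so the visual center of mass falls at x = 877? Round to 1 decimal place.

w ≈ 25.0

Existing Σw = 14 (4 + 8 + 2); existing moment 4·510 + 8·83 + 2·1187 = 5078.
For the centroid to hit 877: (5078 + w·1165) / (14 + w) = 877.
Rearranging, w·(1165 − 877) = 877·14 − 5078 = 7200, so w ≈ 7200/288 = 25.00.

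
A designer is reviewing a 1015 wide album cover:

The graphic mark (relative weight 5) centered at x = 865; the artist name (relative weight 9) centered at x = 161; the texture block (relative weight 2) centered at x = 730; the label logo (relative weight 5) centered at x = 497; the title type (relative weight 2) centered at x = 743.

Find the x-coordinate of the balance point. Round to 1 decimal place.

x ≈ 487.2

Total weight = 5 + 9 + 2 + 5 + 2 = 23.
Σw·x = 5·865 + 9·161 + 2·730 + 5·497 + 2·743 = 11205, so x̄ = 11205/23 ≈ 487.17.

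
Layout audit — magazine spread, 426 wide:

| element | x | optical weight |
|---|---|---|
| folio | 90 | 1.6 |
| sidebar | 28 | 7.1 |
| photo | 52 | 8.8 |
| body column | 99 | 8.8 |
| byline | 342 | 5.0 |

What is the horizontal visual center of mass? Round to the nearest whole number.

x ≈ 108

Total weight = 1.6 + 7.1 + 8.8 + 8.8 + 5.0 = 31.3.
x-moment: 1.6·90 + 7.1·28 + 8.8·52 + 8.8·99 + 5.0·342 = 3381.6; centroid 3381.6/31.3 ≈ 108.04.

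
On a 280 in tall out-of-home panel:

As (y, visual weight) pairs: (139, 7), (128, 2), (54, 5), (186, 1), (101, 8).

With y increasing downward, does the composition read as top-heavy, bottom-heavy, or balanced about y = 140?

Total weight = 7 + 2 + 5 + 1 + 8 = 23.
Σw·y = 7·139 + 2·128 + 5·54 + 1·186 + 8·101 = 2493, so ȳ = 2493/23 ≈ 108.39.
108.4 lies above (smaller y than) the midline 140, so the layout is top-heavy.

top-heavy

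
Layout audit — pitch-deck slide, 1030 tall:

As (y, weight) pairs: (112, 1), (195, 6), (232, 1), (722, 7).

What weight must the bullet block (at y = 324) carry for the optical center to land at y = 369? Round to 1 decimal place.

w ≈ 23.0

Fixed elements: Σw = 1 + 6 + 1 + 7 = 15, Σw·y = 1·112 + 6·195 + 1·232 + 7·722 = 6568.
Balance at y = 369 requires (6568 + w·324) / (15 + w) = 369.
Rearranging, w·(324 − 369) = 369·15 − 6568 = -1033, so w ≈ -1033/-45 = 22.96.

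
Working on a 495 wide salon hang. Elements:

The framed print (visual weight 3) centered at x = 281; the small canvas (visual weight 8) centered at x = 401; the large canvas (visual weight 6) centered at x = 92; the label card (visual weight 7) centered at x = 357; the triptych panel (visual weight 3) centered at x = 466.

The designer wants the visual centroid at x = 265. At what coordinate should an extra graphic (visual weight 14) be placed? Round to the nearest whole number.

New total weight: (3 + 8 + 6 + 7 + 3) + 14 = 41.
Along x: (8500 + 14·x) / 41 = 265 (existing moment 3·281 + 8·401 + 6·92 + 7·357 + 3·466 = 8500) ⇒ x = (10865 − 8500) / 14 ≈ 168.93.

x ≈ 169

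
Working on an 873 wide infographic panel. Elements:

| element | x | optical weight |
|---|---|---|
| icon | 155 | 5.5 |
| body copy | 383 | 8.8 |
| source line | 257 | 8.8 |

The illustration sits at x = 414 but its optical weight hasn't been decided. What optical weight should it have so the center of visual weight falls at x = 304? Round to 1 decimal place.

Fixed elements: Σw = 5.5 + 8.8 + 8.8 = 23.1, Σw·x = 5.5·155 + 8.8·383 + 8.8·257 = 6484.5.
For the centroid to hit 304: (6484.5 + w·414) / (23.1 + w) = 304.
So w = (304·23.1 − 6484.5)/(414 − 304) = 537.9/110 ≈ 4.89.

w ≈ 4.9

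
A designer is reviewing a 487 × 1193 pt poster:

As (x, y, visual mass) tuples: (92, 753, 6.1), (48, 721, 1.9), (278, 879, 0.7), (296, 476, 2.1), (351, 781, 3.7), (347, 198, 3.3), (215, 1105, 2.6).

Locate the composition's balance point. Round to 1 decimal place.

Weights sum to 6.1 + 1.9 + 0.7 + 2.1 + 3.7 + 3.3 + 2.6 = 20.4.
Σw·x = 4471.4; x̄ = 4471.4/20.4 ≈ 219.19.
Σw·y = 13994.2; ȳ = 13994.2/20.4 ≈ 685.99.

(219.2, 686.0)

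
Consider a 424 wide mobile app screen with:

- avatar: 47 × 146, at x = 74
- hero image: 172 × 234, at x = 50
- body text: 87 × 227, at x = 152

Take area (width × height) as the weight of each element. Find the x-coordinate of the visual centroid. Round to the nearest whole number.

Areas → weights: avatar 47·146 = 6862, hero image 172·234 = 40248, body text 87·227 = 19749; Σw = 66859.
x-moment: 6862·74 + 40248·50 + 19749·152 = 5522036; centroid 5522036/66859 ≈ 82.59.

x ≈ 83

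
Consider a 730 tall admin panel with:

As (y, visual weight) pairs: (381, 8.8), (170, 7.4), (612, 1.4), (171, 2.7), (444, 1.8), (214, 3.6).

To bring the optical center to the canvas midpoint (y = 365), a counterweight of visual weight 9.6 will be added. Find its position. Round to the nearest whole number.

y ≈ 561

After adding the counterweight, total weight = 8.8 + 7.4 + 1.4 + 2.7 + 1.8 + 3.6 + 9.6 = 35.3.
y: need Σw·y = 35.3·365 = 12884.5. Existing = 8.8·381 + 7.4·170 + 1.4·612 + 2.7·171 + 1.8·444 + 3.6·214 = 7498.9. Remainder 5385.6 / 9.6 ≈ 561.00.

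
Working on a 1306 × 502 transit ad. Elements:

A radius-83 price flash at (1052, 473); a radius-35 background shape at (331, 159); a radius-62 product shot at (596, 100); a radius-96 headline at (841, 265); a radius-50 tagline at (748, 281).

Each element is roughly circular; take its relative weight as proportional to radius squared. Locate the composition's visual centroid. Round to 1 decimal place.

(826.4, 294.9)

r² weights: price flash 83² = 6889, background shape 35² = 1225, product shot 62² = 3844, headline 96² = 9216, tagline 50² = 2500. Total = 23674.
Σw·x = 6889·1052 + 1225·331 + 3844·596 + 9216·841 + 2500·748 = 19564383, so x̄ = 19564383/23674 ≈ 826.41.
Σw·y = 6889·473 + 1225·159 + 3844·100 + 9216·265 + 2500·281 = 6982412, so ȳ = 6982412/23674 ≈ 294.94.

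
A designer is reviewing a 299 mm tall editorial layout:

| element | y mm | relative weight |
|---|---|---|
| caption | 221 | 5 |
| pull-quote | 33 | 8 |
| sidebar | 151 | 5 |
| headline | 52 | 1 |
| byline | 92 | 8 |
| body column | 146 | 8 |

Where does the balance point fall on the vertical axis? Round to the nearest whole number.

y ≈ 117

Σw = 5 + 8 + 5 + 1 + 8 + 8 = 35.
Σw·y = 4080; ȳ = 4080/35 ≈ 116.57.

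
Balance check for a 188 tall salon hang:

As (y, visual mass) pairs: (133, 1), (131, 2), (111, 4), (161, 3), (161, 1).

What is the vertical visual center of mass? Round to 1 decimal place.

y ≈ 134.8

Total weight = 1 + 2 + 4 + 3 + 1 = 11.
y-moment: 1·133 + 2·131 + 4·111 + 3·161 + 1·161 = 1483; centroid 1483/11 ≈ 134.82.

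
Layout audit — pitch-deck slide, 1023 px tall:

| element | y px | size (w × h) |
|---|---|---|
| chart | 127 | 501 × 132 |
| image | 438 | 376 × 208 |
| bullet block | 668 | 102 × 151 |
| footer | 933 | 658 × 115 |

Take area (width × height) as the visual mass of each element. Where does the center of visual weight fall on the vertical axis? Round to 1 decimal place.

y ≈ 524.8

Areas: chart 501·132 = 66132, image 376·208 = 78208, bullet block 102·151 = 15402, footer 658·115 = 75670. Total weight = 235412.
y-moment: 66132·127 + 78208·438 + 15402·668 + 75670·933 = 123542514; centroid 123542514/235412 ≈ 524.79.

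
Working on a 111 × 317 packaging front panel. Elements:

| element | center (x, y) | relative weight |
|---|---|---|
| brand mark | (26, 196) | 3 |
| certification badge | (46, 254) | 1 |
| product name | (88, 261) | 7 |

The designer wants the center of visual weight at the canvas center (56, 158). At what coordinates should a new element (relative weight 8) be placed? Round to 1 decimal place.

With the new element, Σw becomes 3 + 1 + 7 + 8 = 19.
x: need Σw·x = 19·56 = 1064. Existing = 3·26 + 1·46 + 7·88 = 740. Remainder 324 / 8 ≈ 40.50.
y: need Σw·y = 19·158 = 3002. Existing = 3·196 + 1·254 + 7·261 = 2669. Remainder 333 / 8 ≈ 41.62.

(40.5, 41.6)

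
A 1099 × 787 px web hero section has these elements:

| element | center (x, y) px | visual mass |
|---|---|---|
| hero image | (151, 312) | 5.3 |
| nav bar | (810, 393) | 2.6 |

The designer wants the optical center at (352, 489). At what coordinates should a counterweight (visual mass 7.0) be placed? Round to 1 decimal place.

With the counterweight, Σw becomes 5.3 + 2.6 + 7.0 = 14.9.
x: need Σw·x = 14.9·352 = 5244.8. Existing = 5.3·151 + 2.6·810 = 2906.3. Remainder 2338.5 / 7.0 ≈ 334.07.
y: need Σw·y = 14.9·489 = 7286.1. Existing = 5.3·312 + 2.6·393 = 2675.4. Remainder 4610.7 / 7.0 ≈ 658.67.

(334.1, 658.7)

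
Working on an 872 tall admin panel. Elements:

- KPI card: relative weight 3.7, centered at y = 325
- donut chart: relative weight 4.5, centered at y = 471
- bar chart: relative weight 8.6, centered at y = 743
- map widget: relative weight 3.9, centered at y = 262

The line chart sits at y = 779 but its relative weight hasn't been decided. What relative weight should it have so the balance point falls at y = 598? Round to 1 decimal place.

w ≈ 9.1

Fixed elements: Σw = 3.7 + 4.5 + 8.6 + 3.9 = 20.7, Σw·y = 3.7·325 + 4.5·471 + 8.6·743 + 3.9·262 = 10733.6.
Set Σw·y/Σw = 598: (10733.6 + 779w) = 598·(20.7 + w).
Rearranging, w·(779 − 598) = 598·20.7 − 10733.6 = 1645.0, so w ≈ 1645.0/181 = 9.09.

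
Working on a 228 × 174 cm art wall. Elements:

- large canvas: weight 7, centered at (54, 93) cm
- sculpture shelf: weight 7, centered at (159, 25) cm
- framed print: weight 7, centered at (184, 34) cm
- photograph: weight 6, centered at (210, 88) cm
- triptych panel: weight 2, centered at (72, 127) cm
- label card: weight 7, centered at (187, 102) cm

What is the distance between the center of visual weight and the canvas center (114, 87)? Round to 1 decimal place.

≈ 41.7 cm

Weights sum to 7 + 7 + 7 + 6 + 2 + 7 = 36.
Σw·x = 7·54 + 7·159 + 7·184 + 6·210 + 2·72 + 7·187 = 5492, so x̄ = 5492/36 ≈ 152.56.
Σw·y = 7·93 + 7·25 + 7·34 + 6·88 + 2·127 + 7·102 = 2560, so ȳ = 2560/36 ≈ 71.11.
Relative to (114, 87): Δ = (38.56, -15.89); |Δ| = √(38.56² + -15.89²) ≈ 41.70.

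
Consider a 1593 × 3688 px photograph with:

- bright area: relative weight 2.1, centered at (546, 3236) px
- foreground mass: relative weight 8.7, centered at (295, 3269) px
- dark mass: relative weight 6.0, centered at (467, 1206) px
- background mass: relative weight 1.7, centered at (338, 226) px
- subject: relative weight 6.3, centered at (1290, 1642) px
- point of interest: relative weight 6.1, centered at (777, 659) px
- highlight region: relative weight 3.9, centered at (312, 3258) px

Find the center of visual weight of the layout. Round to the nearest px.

(608, 2009)

Σw = 2.1 + 8.7 + 6.0 + 1.7 + 6.3 + 6.1 + 3.9 = 34.8.
x: moment 21173.2 / weight 34.8 ≈ 608.43
Σw·y = 69926.8; ȳ = 69926.8/34.8 ≈ 2009.39.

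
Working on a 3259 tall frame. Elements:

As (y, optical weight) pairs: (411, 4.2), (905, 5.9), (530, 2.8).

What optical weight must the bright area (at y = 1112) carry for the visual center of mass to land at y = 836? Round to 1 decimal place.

w ≈ 8.1

Existing Σw = 12.9 (4.2 + 5.9 + 2.8); existing moment 4.2·411 + 5.9·905 + 2.8·530 = 8549.7.
Set Σw·y/Σw = 836: (8549.7 + 1112w) = 836·(12.9 + w).
Solving: w = (836·12.9 − 8549.7) / (1112 − 836) = 2234.7 / 276 ≈ 8.10.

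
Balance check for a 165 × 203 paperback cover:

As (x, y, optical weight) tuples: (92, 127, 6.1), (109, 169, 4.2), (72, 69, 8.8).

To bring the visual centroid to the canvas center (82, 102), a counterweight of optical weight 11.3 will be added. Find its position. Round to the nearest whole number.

After adding the counterweight, total weight = 6.1 + 4.2 + 8.8 + 11.3 = 30.4.
Along x: (1652.6 + 11.3·x) / 30.4 = 82 (existing moment 6.1·92 + 4.2·109 + 8.8·72 = 1652.6) ⇒ x = (2492.8 − 1652.6) / 11.3 ≈ 74.35.
Along y: (2091.7 + 11.3·y) / 30.4 = 102 (existing moment 6.1·127 + 4.2·169 + 8.8·69 = 2091.7) ⇒ y = (3100.8 − 2091.7) / 11.3 ≈ 89.30.

(74, 89)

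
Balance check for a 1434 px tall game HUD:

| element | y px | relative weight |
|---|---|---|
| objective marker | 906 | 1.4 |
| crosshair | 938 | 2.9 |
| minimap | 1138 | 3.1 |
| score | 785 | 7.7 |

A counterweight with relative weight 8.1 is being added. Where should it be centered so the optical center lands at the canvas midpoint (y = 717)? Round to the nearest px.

y ≈ 379

After adding the counterweight, total weight = 1.4 + 2.9 + 3.1 + 7.7 + 8.1 = 23.2.
y: target moment 23.2×717 = 16634.4; current 1.4·906 + 2.9·938 + 3.1·1138 + 7.7·785 = 13560.9; the counterweight supplies 3073.5, so y = 3073.5/8.1 ≈ 379.44.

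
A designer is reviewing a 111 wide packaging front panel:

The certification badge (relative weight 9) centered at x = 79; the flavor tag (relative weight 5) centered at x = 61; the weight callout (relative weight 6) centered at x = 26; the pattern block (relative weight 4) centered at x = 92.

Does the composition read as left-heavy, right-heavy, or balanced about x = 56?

right-heavy

Weights sum to 9 + 5 + 6 + 4 = 24.
x-moment: 9·79 + 5·61 + 6·26 + 4·92 = 1540; centroid 1540/24 ≈ 64.17.
64.2 vs midline 56 → right-heavy.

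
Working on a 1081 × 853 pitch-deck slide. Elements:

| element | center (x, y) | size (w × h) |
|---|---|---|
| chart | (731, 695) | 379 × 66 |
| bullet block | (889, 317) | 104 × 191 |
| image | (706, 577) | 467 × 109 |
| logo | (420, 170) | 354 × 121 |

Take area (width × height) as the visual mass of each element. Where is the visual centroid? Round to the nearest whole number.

Areas: chart 379·66 = 25014, bullet block 104·191 = 19864, image 467·109 = 50903, logo 354·121 = 42834. Total weight = 138615.
Σw·x = 25014·731 + 19864·889 + 50903·706 + 42834·420 = 89872128, so x̄ = 89872128/138615 ≈ 648.36.
Σw·y = 25014·695 + 19864·317 + 50903·577 + 42834·170 = 60334429, so ȳ = 60334429/138615 ≈ 435.27.

(648, 435)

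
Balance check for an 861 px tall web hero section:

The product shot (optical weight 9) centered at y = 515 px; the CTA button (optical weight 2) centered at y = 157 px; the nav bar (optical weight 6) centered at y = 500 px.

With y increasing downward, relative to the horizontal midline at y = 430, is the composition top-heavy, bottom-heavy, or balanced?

Total weight = 9 + 2 + 6 = 17.
Σw·y = 9·515 + 2·157 + 6·500 = 7949, so ȳ = 7949/17 ≈ 467.59.
467.6 lies below (larger y than) the midline 430, so the layout is bottom-heavy.

bottom-heavy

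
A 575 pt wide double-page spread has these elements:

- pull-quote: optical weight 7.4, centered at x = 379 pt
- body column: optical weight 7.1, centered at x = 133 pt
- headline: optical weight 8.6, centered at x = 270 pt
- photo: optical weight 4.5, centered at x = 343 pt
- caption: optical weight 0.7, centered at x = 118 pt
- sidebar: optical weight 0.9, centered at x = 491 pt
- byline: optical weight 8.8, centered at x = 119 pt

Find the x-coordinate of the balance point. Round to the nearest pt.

Total weight = 7.4 + 7.1 + 8.6 + 4.5 + 0.7 + 0.9 + 8.8 = 38.0.
x: moment 9186.1 / weight 38.0 ≈ 241.74

x ≈ 242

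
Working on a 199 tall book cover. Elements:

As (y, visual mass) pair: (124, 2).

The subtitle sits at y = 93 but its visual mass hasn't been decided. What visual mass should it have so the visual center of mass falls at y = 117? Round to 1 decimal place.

w ≈ 0.6

The single fixed element contributes weight 2, moment 2·124 = 248.
For the centroid to hit 117: (248 + w·93) / (2 + w) = 117.
So w = (117·2 − 248)/(93 − 117) = -14/-24 ≈ 0.58.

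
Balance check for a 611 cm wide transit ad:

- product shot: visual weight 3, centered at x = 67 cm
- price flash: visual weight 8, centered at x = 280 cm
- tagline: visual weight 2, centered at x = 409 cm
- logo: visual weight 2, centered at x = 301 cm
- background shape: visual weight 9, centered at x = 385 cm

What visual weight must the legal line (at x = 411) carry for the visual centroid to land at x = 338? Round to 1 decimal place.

Known weights sum to 3 + 8 + 2 + 2 + 9 = 24; their moment is 3·67 + 8·280 + 2·409 + 2·301 + 9·385 = 7326.
Balance at x = 338 requires (7326 + w·411) / (24 + w) = 338.
So w = (338·24 − 7326)/(411 − 338) = 786/73 ≈ 10.77.

w ≈ 10.8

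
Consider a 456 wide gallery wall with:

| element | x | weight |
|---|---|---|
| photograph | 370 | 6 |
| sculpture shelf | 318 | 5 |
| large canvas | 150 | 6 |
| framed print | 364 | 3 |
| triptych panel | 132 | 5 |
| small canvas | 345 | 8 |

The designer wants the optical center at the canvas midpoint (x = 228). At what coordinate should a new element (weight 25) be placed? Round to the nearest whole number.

After adding the new element, total weight = 6 + 5 + 6 + 3 + 5 + 8 + 25 = 58.
x: need Σw·x = 58·228 = 13224. Existing = 6·370 + 5·318 + 6·150 + 3·364 + 5·132 + 8·345 = 9222. Remainder 4002 / 25 ≈ 160.08.

x ≈ 160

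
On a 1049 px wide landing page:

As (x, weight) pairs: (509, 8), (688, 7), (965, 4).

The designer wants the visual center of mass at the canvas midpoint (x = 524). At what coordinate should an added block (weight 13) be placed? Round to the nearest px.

New total weight: (8 + 7 + 4) + 13 = 32.
Along x: (12748 + 13·x) / 32 = 524 (existing moment 8·509 + 7·688 + 4·965 = 12748) ⇒ x = (16768 − 12748) / 13 ≈ 309.23.

x ≈ 309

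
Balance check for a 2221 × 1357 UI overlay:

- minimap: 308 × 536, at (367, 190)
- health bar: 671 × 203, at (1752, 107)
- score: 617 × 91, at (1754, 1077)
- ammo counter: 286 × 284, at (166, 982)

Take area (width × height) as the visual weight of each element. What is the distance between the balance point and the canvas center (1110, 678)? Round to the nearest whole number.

Areas: minimap 308·536 = 165088, health bar 671·203 = 136213, score 617·91 = 56147, ammo counter 286·284 = 81224. Total weight = 438672.
x: (165088·367 + 136213·1752 + 56147·1754 + 81224·166) / 438672 = 411197494 / 438672 ≈ 937.37
y: (165088·190 + 136213·107 + 56147·1077 + 81224·982) / 438672 = 186173798 / 438672 ≈ 424.40
From (1110, 678): dx = -172.63, dy = -253.60, so the distance is √(dx²+dy²) ≈ 306.78.

≈ 307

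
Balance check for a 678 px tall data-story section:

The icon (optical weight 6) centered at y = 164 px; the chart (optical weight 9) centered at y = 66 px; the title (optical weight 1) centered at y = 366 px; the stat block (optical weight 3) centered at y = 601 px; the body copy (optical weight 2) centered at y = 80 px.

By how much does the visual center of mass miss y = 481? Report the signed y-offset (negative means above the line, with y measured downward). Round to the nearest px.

≈ -295 px

Weights sum to 6 + 9 + 1 + 3 + 2 = 21.
y-moment: 6·164 + 9·66 + 1·366 + 3·601 + 2·80 = 3907; centroid 3907/21 ≈ 186.05.
Against y = 481, that's 186.05 − 481 = -294.95.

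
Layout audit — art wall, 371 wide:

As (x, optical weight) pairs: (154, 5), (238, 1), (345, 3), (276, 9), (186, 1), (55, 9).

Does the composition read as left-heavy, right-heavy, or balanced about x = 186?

Total weight = 5 + 1 + 3 + 9 + 1 + 9 = 28.
Σw·x = 5208; x̄ = 5208/28 ≈ 186.00.
186.00 = 186 exactly: balanced.

balanced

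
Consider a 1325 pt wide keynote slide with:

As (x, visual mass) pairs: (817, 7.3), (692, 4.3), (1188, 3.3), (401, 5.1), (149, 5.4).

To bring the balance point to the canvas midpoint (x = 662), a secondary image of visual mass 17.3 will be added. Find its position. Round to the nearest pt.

New total weight: (7.3 + 4.3 + 3.3 + 5.1 + 5.4) + 17.3 = 42.7.
x: target moment 42.7×662 = 28267.4; current 7.3·817 + 4.3·692 + 3.3·1188 + 5.1·401 + 5.4·149 = 15709.8; the secondary image supplies 12557.6, so x = 12557.6/17.3 ≈ 725.87.

x ≈ 726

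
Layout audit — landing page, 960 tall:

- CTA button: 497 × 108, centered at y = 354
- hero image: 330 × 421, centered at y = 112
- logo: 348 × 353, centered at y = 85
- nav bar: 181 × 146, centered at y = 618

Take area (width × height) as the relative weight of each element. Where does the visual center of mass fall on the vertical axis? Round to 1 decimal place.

y ≈ 179.4

Taking area as weight: CTA button 497·108 = 53676, hero image 330·421 = 138930, logo 348·353 = 122844, nav bar 181·146 = 26426. Sum 341876.
y: (53676·354 + 138930·112 + 122844·85 + 26426·618) / 341876 = 61334472 / 341876 ≈ 179.41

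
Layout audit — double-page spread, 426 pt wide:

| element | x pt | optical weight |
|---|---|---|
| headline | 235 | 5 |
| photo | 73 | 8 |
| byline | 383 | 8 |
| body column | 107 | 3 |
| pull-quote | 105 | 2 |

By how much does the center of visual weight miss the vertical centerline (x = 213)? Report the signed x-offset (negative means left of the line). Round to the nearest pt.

Total weight = 5 + 8 + 8 + 3 + 2 = 26.
Σw·x = 5·235 + 8·73 + 8·383 + 3·107 + 2·105 = 5354, so x̄ = 5354/26 ≈ 205.92.
Against x = 213, that's 205.92 − 213 = -7.08.

≈ -7 pt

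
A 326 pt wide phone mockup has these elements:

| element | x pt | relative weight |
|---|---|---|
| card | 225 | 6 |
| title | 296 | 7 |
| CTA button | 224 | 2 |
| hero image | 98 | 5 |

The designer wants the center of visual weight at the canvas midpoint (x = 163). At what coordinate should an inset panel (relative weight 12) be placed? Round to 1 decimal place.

After adding the inset panel, total weight = 6 + 7 + 2 + 5 + 12 = 32.
x: need Σw·x = 32·163 = 5216. Existing = 6·225 + 7·296 + 2·224 + 5·98 = 4360. Remainder 856 / 12 ≈ 71.33.

x ≈ 71.3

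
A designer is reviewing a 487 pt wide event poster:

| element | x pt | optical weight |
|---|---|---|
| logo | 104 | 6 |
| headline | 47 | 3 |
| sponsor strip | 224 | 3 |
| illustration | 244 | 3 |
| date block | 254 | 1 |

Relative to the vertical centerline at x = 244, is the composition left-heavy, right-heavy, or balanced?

Σw = 6 + 3 + 3 + 3 + 1 = 16.
x-moment: 6·104 + 3·47 + 3·224 + 3·244 + 1·254 = 2423; centroid 2423/16 ≈ 151.44.
Since 151.4 is left of 244, the composition reads left-heavy.

left-heavy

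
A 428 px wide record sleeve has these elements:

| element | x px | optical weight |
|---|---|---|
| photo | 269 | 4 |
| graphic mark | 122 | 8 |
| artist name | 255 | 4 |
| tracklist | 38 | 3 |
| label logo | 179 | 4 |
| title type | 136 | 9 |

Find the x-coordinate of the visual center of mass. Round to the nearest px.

x ≈ 160

Weights sum to 4 + 8 + 4 + 3 + 4 + 9 = 32.
Σw·x = 5126; x̄ = 5126/32 ≈ 160.19.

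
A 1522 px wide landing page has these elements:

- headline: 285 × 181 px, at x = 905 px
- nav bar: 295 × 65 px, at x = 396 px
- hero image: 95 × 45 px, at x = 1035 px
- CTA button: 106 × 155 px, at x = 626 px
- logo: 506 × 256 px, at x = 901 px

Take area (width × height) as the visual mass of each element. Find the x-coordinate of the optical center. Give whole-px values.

x ≈ 840

Taking area as weight: headline 285·181 = 51585, nav bar 295·65 = 19175, hero image 95·45 = 4275, CTA button 106·155 = 16430, logo 506·256 = 129536. Sum 221001.
x: (51585·905 + 19175·396 + 4275·1035 + 16430·626 + 129536·901) / 221001 = 185699466 / 221001 ≈ 840.27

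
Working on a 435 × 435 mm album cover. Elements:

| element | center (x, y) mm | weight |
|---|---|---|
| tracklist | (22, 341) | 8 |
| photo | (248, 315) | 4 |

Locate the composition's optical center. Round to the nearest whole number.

Total weight = 8 + 4 = 12.
Σw·x = 8·22 + 4·248 = 1168, so x̄ = 1168/12 ≈ 97.33.
Σw·y = 8·341 + 4·315 = 3988, so ȳ = 3988/12 ≈ 332.33.

(97, 332)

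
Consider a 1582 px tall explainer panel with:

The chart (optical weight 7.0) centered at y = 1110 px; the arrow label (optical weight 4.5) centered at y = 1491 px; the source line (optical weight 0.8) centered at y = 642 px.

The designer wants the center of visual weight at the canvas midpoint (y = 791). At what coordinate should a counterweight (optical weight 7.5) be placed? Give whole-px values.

y ≈ 89

With the counterweight, Σw becomes 7.0 + 4.5 + 0.8 + 7.5 = 19.8.
y: need Σw·y = 19.8·791 = 15661.8. Existing = 7.0·1110 + 4.5·1491 + 0.8·642 = 14993.1. Remainder 668.7 / 7.5 ≈ 89.16.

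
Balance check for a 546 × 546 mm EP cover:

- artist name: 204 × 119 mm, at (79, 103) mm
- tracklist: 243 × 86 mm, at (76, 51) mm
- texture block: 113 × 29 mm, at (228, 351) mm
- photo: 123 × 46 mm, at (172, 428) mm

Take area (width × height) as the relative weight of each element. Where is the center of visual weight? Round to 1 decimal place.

Taking area as weight: artist name 204·119 = 24276, tracklist 243·86 = 20898, texture block 113·29 = 3277, photo 123·46 = 5658. Sum 54109.
Σw·x = 24276·79 + 20898·76 + 3277·228 + 5658·172 = 5226384, so x̄ = 5226384/54109 ≈ 96.59.
Σw·y = 24276·103 + 20898·51 + 3277·351 + 5658·428 = 7138077, so ȳ = 7138077/54109 ≈ 131.92.

(96.6, 131.9)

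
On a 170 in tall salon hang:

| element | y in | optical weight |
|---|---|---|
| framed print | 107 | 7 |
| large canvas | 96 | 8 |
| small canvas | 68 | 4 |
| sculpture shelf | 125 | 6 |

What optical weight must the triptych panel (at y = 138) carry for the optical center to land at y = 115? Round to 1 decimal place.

w ≈ 14.6

Existing Σw = 25 (7 + 8 + 4 + 6); existing moment 7·107 + 8·96 + 4·68 + 6·125 = 2539.
For the centroid to hit 115: (2539 + w·138) / (25 + w) = 115.
So w = (115·25 − 2539)/(138 − 115) = 336/23 ≈ 14.61.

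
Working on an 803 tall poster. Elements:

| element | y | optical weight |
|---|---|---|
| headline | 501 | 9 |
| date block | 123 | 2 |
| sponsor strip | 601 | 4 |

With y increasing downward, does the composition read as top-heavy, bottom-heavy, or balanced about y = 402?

bottom-heavy

Σw = 9 + 2 + 4 = 15.
y-moment: 9·501 + 2·123 + 4·601 = 7159; centroid 7159/15 ≈ 477.27.
477.3 vs midline 402 → bottom-heavy.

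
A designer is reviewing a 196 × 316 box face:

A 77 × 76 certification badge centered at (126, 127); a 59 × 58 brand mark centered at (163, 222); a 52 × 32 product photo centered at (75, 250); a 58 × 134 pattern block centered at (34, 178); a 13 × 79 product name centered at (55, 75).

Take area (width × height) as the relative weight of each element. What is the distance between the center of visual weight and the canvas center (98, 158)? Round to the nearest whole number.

Taking area as weight: certification badge 77·76 = 5852, brand mark 59·58 = 3422, product photo 52·32 = 1664, pattern block 58·134 = 7772, product name 13·79 = 1027. Sum 19737.
x-moment: 5852·126 + 3422·163 + 1664·75 + 7772·34 + 1027·55 = 1740671; centroid 1740671/19737 ≈ 88.19.
y-moment: 5852·127 + 3422·222 + 1664·250 + 7772·178 + 1027·75 = 3379329; centroid 3379329/19737 ≈ 171.22.
Offset from (98, 158): Δx ≈ -9.81, Δy ≈ 13.22; distance = √(Δx² + Δy²) ≈ 16.46.

≈ 16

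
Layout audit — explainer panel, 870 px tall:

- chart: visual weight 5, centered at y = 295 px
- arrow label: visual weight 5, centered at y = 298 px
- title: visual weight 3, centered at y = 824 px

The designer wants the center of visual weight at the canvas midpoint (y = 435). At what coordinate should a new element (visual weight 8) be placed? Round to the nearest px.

After adding the new element, total weight = 5 + 5 + 3 + 8 = 21.
Along y: (5437 + 8·y) / 21 = 435 (existing moment 5·295 + 5·298 + 3·824 = 5437) ⇒ y = (9135 − 5437) / 8 ≈ 462.25.

y ≈ 462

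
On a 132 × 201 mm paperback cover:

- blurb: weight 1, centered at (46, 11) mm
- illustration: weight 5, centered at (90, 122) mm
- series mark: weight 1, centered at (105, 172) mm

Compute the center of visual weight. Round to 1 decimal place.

(85.9, 113.3)

Σw = 1 + 5 + 1 = 7.
x: (1·46 + 5·90 + 1·105) / 7 = 601 / 7 ≈ 85.86
y: (1·11 + 5·122 + 1·172) / 7 = 793 / 7 ≈ 113.29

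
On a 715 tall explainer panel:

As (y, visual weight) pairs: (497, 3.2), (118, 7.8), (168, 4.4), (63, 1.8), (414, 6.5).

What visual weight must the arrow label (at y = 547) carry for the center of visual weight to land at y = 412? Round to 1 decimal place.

Known weights sum to 3.2 + 7.8 + 4.4 + 1.8 + 6.5 = 23.7; their moment is 3.2·497 + 7.8·118 + 4.4·168 + 1.8·63 + 6.5·414 = 6054.4.
Balance at y = 412 requires (6054.4 + w·547) / (23.7 + w) = 412.
Solving: w = (412·23.7 − 6054.4) / (547 − 412) = 3710.0 / 135 ≈ 27.48.

w ≈ 27.5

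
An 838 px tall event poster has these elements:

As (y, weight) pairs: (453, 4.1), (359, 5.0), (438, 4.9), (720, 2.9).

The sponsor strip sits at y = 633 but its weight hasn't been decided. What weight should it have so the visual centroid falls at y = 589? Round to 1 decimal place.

w ≈ 47.0

Existing Σw = 16.9 (4.1 + 5.0 + 4.9 + 2.9); existing moment 4.1·453 + 5.0·359 + 4.9·438 + 2.9·720 = 7886.5.
Set Σw·y/Σw = 589: (7886.5 + 633w) = 589·(16.9 + w).
So w = (589·16.9 − 7886.5)/(633 − 589) = 2067.6/44 ≈ 46.99.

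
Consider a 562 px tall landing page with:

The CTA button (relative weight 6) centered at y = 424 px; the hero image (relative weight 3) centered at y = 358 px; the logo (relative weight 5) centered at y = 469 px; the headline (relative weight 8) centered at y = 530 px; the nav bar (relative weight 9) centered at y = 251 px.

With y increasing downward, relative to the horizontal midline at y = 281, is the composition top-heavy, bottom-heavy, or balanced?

Total weight = 6 + 3 + 5 + 8 + 9 = 31.
Σw·y = 6·424 + 3·358 + 5·469 + 8·530 + 9·251 = 12462, so ȳ = 12462/31 ≈ 402.00.
402.0 vs midline 281 → bottom-heavy.

bottom-heavy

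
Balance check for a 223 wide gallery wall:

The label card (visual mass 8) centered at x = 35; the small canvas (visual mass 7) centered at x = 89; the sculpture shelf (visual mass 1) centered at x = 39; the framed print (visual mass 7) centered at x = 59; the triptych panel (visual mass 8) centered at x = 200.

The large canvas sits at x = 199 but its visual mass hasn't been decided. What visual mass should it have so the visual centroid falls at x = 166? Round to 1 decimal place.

w ≈ 66.4

Existing Σw = 31 (8 + 7 + 1 + 7 + 8); existing moment 8·35 + 7·89 + 1·39 + 7·59 + 8·200 = 2955.
For the centroid to hit 166: (2955 + w·199) / (31 + w) = 166.
Rearranging, w·(199 − 166) = 166·31 − 2955 = 2191, so w ≈ 2191/33 = 66.39.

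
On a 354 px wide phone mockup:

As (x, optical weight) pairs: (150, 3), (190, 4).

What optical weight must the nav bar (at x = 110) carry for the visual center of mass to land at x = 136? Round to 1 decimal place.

Existing Σw = 7 (3 + 4); existing moment 3·150 + 4·190 = 1210.
Set Σw·x/Σw = 136: (1210 + 110w) = 136·(7 + w).
Rearranging, w·(110 − 136) = 136·7 − 1210 = -258, so w ≈ -258/-26 = 9.92.

w ≈ 9.9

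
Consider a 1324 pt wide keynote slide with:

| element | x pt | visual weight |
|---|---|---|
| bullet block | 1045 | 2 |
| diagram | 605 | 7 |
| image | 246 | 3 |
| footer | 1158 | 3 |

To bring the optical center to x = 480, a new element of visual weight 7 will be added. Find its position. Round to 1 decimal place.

x ≈ 3.3

With the new element, Σw becomes 2 + 7 + 3 + 3 + 7 = 22.
x: target moment 22×480 = 10560; current 2·1045 + 7·605 + 3·246 + 3·1158 = 10537; the new element supplies 23, so x = 23/7 ≈ 3.29.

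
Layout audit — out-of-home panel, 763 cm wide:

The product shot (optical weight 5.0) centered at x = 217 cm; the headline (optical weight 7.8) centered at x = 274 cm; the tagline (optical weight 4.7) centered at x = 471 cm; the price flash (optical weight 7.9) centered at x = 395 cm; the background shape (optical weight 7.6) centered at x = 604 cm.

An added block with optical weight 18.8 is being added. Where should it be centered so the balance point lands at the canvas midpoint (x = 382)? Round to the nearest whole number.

x ≈ 353

After adding the added block, total weight = 5.0 + 7.8 + 4.7 + 7.9 + 7.6 + 18.8 = 51.8.
x: target moment 51.8×382 = 19787.6; current 5.0·217 + 7.8·274 + 4.7·471 + 7.9·395 + 7.6·604 = 13146.8; the added block supplies 6640.8, so x = 6640.8/18.8 ≈ 353.23.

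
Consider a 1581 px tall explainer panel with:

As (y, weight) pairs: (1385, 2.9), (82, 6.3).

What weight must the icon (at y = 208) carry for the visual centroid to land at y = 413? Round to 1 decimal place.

w ≈ 3.6

Existing Σw = 9.2 (2.9 + 6.3); existing moment 2.9·1385 + 6.3·82 = 4533.1.
Balance at y = 413 requires (4533.1 + w·208) / (9.2 + w) = 413.
Rearranging, w·(208 − 413) = 413·9.2 − 4533.1 = -733.5, so w ≈ -733.5/-205 = 3.58.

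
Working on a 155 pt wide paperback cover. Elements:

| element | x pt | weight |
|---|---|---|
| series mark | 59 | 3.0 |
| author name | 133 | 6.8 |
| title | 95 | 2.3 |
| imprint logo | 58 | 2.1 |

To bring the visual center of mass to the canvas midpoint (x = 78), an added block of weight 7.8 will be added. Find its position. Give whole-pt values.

With the added block, Σw becomes 3.0 + 6.8 + 2.3 + 2.1 + 7.8 = 22.0.
Along x: (1421.7 + 7.8·x) / 22.0 = 78 (existing moment 3.0·59 + 6.8·133 + 2.3·95 + 2.1·58 = 1421.7) ⇒ x = (1716.0 − 1421.7) / 7.8 ≈ 37.73.

x ≈ 38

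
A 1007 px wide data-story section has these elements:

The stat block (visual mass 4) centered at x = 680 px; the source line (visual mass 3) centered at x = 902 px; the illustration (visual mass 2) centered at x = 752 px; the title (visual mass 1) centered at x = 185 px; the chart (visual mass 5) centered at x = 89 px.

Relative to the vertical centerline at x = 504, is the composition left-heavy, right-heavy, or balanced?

balanced

Total weight = 4 + 3 + 2 + 1 + 5 = 15.
Σw·x = 4·680 + 3·902 + 2·752 + 1·185 + 5·89 = 7560, so x̄ = 7560/15 ≈ 504.00.
The centroid 504.00 matches the midline at 504, so the layout is balanced.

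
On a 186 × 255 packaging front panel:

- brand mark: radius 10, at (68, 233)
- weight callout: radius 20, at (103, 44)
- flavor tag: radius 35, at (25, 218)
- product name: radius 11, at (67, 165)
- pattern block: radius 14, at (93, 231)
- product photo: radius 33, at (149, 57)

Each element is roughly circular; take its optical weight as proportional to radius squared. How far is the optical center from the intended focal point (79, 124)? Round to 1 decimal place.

r² weights: brand mark 10² = 100, weight callout 20² = 400, flavor tag 35² = 1225, product name 11² = 121, pattern block 14² = 196, product photo 33² = 1089. Total = 3131.
x: moment 267221 / weight 3131 ≈ 85.35
y: moment 435264 / weight 3131 ≈ 139.02
Offset from (79, 124): Δx ≈ 6.35, Δy ≈ 15.02; distance = √(Δx² + Δy²) ≈ 16.30.

≈ 16.3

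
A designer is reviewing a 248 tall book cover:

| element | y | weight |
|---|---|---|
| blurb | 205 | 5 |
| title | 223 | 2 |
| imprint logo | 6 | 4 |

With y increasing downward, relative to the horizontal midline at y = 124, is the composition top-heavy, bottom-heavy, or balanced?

Σw = 5 + 2 + 4 = 11.
y-moment: 5·205 + 2·223 + 4·6 = 1495; centroid 1495/11 ≈ 135.91.
135.9 lies below (larger y than) the midline 124, so the layout is bottom-heavy.

bottom-heavy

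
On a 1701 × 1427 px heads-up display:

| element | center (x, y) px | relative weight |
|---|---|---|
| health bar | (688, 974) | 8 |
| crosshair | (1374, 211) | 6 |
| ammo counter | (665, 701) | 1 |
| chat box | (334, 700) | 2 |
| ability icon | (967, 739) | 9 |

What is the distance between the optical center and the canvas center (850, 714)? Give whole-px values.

≈ 71 px

Total weight = 8 + 6 + 1 + 2 + 9 = 26.
Σw·x = 8·688 + 6·1374 + 1·665 + 2·334 + 9·967 = 23784, so x̄ = 23784/26 ≈ 914.77.
Σw·y = 8·974 + 6·211 + 1·701 + 2·700 + 9·739 = 17810, so ȳ = 17810/26 ≈ 685.00.
Relative to (850, 714): Δ = (64.77, -29.00); |Δ| = √(64.77² + -29.00²) ≈ 70.97.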